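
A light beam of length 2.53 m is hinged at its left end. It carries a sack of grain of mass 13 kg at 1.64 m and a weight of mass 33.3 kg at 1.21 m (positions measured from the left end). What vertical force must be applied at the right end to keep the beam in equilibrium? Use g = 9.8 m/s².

Take moments about the left end.
Sack of grain: 13 × 9.8 = 127.4 N down at 1.64 m → arm 1.64 m, τ = 127.4 × 1.64 = 208.9 N·m clockwise.
Weight: 33.3 × 9.8 = 326.3 N down at 1.21 m → arm 1.21 m, τ = 326.3 × 1.21 = 394.8 N·m clockwise.
Net moment of the loads = 603.7 N·m clockwise.
The upward force F acts at the right end, arm 2.53 m, giving F × 2.53 counterclockwise.
For rotational equilibrium, F × 2.53 = 603.7, so F = 603.7 / 2.53 = 239 N.

F ≈ 239 N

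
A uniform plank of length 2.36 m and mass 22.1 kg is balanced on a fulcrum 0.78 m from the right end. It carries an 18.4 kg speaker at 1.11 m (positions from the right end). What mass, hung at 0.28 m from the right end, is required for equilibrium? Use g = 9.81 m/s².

m ≈ 29.8 kg

Taking torques about the fulcrum (at 0.78 m from the right end):
Beam weight: 22.1 × 9.81 = 216.8 N down at 1.18 m → arm 0.4 m, τ = 216.8 × 0.4 = 86.72 N·m counterclockwise.
Speaker: 18.4 × 9.81 = 180.5 N down at 1.11 m → arm 0.33 m, τ = 180.5 × 0.33 = 59.57 N·m counterclockwise.
Net moment of known loads = 146.3 N·m counterclockwise.
An unknown mass m at 0.28 m has arm 0.5 m; its moment is m·g·0.5 clockwise.
Στ = 0 ⇒ m × 9.81 × 0.5 = 146.3 ⇒ m = 146.3 / (9.81 × 0.5) = 29.8 kg.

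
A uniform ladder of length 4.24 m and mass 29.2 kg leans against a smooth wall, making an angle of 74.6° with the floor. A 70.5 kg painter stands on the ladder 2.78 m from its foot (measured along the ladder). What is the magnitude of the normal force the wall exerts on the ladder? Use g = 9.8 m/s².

Taking torques about the foot of the ladder:
Ladder weight 29.2×9.8 = 286.2 N acts at 2.12 m along the ladder; its horizontal arm is 2.12·cos74.6° = 0.563 m → τ = 161.1 N·m clockwise.
Painter: 70.5×9.8 = 690.9 N at 2.78 m → arm 0.7382 m → τ = 510 N·m clockwise.
Wall normal N acts horizontally at the top; its moment arm is the height L sinθ = 4.24·sin74.6° = 4.088 m, counterclockwise.
Στ = 0 ⇒ N × 4.088 = 671.1 ⇒ N = 164 N.

N_wall ≈ 164 N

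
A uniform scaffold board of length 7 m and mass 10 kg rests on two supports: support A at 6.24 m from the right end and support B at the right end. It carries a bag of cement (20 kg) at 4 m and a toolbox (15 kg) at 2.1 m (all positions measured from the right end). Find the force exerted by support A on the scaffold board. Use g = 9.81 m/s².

R_A ≈ 230 N

About support B:
Beam weight: 10 × 9.81 = 98.1 N down at 3.5 m → arm 3.5 m, τ = 98.1 × 3.5 = 343.3 N·m counterclockwise.
Bag of cement: 20 × 9.81 = 196.2 N down at 4 m → arm 4 m, τ = 196.2 × 4 = 784.8 N·m counterclockwise.
Toolbox: 15 × 9.81 = 147.2 N down at 2.1 m → arm 2.1 m, τ = 147.2 × 2.1 = 309.1 N·m counterclockwise.
Net load moment about support B = 1437 N·m counterclockwise.
Reaction R at support A is upward at 6.24 m, arm 6.24 m → moment R × 6.24 clockwise.
Balancing moments: R × 6.24 = 1437, giving R = 230 N.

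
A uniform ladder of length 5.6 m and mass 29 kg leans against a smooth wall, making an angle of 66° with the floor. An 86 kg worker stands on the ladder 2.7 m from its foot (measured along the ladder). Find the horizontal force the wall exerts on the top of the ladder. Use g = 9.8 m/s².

N_wall ≈ 244 N

Taking torques about the foot of the ladder:
Ladder weight 29×9.8 = 284.2 N acts at 2.8 m along the ladder; its horizontal arm is 2.8·cos66° = 1.139 m → τ = 323.7 N·m clockwise.
Worker: 86×9.8 = 842.8 N at 2.7 m → arm 1.098 m → τ = 925.4 N·m clockwise.
Wall normal N acts horizontally at the top; its moment arm is the height L sinθ = 5.6·sin66° = 5.116 m, counterclockwise.
Στ = 0 ⇒ N × 5.116 = 1249 ⇒ N = 244 N.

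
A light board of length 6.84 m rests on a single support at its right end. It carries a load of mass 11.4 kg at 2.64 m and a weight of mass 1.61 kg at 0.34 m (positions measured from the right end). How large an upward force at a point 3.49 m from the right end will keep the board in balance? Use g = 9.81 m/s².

F ≈ 86.1 N

About the right end:
Load: 11.4 × 9.81 = 111.8 N down at 2.64 m → arm 2.64 m, τ = 111.8 × 2.64 = 295.2 N·m counterclockwise.
Weight: 1.61 × 9.81 = 15.79 N down at 0.34 m → arm 0.34 m, τ = 15.79 × 0.34 = 5.369 N·m counterclockwise.
Net moment of the loads = 300.6 N·m counterclockwise.
The upward force F acts at a point 3.49 m from the right end, arm 3.49 m, giving F × 3.49 clockwise.
Balancing moments: F × 3.49 = 300.6, giving F = 300.6 / 3.49 = 86.1 N.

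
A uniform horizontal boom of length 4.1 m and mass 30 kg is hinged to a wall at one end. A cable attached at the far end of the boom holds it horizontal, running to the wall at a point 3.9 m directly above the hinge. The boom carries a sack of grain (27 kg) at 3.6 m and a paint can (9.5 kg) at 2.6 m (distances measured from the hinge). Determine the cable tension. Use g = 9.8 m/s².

T ≈ 636 N

Take moments about the hinge.
Beam weight: 30 × 9.8 = 294 N down at 2.05 m → arm 2.05 m, τ = 294 × 2.05 = 602.7 N·m clockwise.
Sack of grain: 27 × 9.8 = 264.6 N down at 3.6 m → arm 3.6 m, τ = 264.6 × 3.6 = 952.6 N·m clockwise.
Paint can: 9.5 × 9.8 = 93.1 N down at 2.6 m → arm 2.6 m, τ = 93.1 × 2.6 = 242.1 N·m clockwise.
Total clockwise load moment = 1797 N·m.
The cable tension T acts at 4.1 m; only its component perpendicular to the boom, T sinθ, produces torque. sinθ = h/√(h²+d²) = 3.9/√(3.9²+4.1²) = 0.6892.
Setting net torque to zero: T × 4.1 × 0.6892 = 1797 → T = 1797 / 2.826 = 636 N.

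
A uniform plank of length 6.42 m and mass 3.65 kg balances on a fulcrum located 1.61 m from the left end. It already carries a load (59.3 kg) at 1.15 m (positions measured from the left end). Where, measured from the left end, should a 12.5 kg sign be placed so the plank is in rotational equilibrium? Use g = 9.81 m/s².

Take moments about the fulcrum (at 1.61 m from the left end).
Beam weight: 3.65 × 9.81 = 35.81 N down at 3.21 m → arm 1.6 m, τ = 35.81 × 1.6 = 57.3 N·m clockwise.
Load: 59.3 × 9.81 = 581.7 N down at 1.15 m → arm 0.46 m, τ = 581.7 × 0.46 = 267.6 N·m counterclockwise.
Net moment of existing loads = 210.3 N·m counterclockwise.
The sign weighs 12.5 × 9.81 = 122.6 N and must supply an equal clockwise moment, so its lever arm about the fulcrum is 210.3 / 122.6 = 1.72 m.
That puts it at 1.61 + 1.72 = 3.33 m from the left end.

x ≈ 3.33 m from the left end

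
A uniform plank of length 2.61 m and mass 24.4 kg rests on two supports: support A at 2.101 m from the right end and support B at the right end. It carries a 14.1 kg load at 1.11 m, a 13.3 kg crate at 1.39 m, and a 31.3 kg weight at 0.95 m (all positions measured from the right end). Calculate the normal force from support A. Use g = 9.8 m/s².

R_A ≈ 446 N

About support B:
Beam weight: 24.4 × 9.8 = 239.1 N down at 1.305 m → arm 1.305 m, τ = 239.1 × 1.305 = 312 N·m counterclockwise.
Load: 14.1 × 9.8 = 138.2 N down at 1.11 m → arm 1.11 m, τ = 138.2 × 1.11 = 153.4 N·m counterclockwise.
Crate: 13.3 × 9.8 = 130.3 N down at 1.39 m → arm 1.39 m, τ = 130.3 × 1.39 = 181.1 N·m counterclockwise.
Weight: 31.3 × 9.8 = 306.7 N down at 0.95 m → arm 0.95 m, τ = 306.7 × 0.95 = 291.4 N·m counterclockwise.
Net load moment about support B = 937.9 N·m counterclockwise.
Reaction R at support A is upward at 2.101 m, arm 2.101 m → moment R × 2.101 clockwise.
For rotational equilibrium, R × 2.101 = 937.9, so R = 446 N.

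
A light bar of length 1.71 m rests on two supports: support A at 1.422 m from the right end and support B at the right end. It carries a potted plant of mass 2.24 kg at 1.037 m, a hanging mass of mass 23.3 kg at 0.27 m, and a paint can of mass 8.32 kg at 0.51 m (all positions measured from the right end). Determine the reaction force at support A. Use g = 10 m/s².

Sum moments about support B (its reaction then has zero moment arm).
Potted plant: 2.24 × 10 = 22.4 N down at 1.037 m → arm 1.037 m, τ = 22.4 × 1.037 = 23.23 N·m counterclockwise.
Hanging mass: 23.3 × 10 = 233 N down at 0.27 m → arm 0.27 m, τ = 233 × 0.27 = 62.91 N·m counterclockwise.
Paint can: 8.32 × 10 = 83.2 N down at 0.51 m → arm 0.51 m, τ = 83.2 × 0.51 = 42.43 N·m counterclockwise.
Net load moment about support B = 128.6 N·m counterclockwise.
Reaction R at support A is upward at 1.422 m, arm 1.422 m → moment R × 1.422 clockwise.
Στ = 0 ⇒ R × 1.422 = 128.6 ⇒ R = 90.4 N.

R_A ≈ 90.4 N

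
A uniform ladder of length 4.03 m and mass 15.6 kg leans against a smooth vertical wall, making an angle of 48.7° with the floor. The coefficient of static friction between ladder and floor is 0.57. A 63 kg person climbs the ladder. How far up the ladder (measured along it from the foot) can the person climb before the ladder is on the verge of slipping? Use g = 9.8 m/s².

d ≈ 2.76 m

Sum moments about the foot of the ladder (the floor normal and friction both act there and drop out).
Ladder weight 15.6×9.8 = 152.9 N acts at 2.015 m along the ladder; its horizontal arm is 2.015·cos48.7° = 1.33 m → τ = 203.4 N·m clockwise.
Person weight 63×9.8 = 617.4 N at distance d → arm d·cos48.7° → τ = 617.4·d·0.66 clockwise.
Wall normal N at the top has arm L sinθ = 3.028 m counterclockwise, so Στ = 0 gives N·3.028 = 203.4 + 407.5·d.
ΣFy = 0 ⇒ N_floor = 770.3 N, so the maximum friction is μ_s·N_floor = 0.57×770.3 = 439.1 N. ΣFx = 0 ⇒ N_wall = f, so at the slipping point N = 439.1 N.
Substituting: 439.1×3.028 = 203.4 + 407.5·d ⇒ d = (1330 − 203.4) / 407.5 = 2.76 m.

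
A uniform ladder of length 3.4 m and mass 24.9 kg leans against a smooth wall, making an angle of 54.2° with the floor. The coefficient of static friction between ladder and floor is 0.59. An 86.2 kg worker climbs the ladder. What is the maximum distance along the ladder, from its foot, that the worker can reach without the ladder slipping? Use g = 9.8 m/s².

d ≈ 3.09 m

Choose the foot of the ladder as the axis so the floor normal and friction both act there and drop out.
Ladder weight 24.9×9.8 = 244 N acts at 1.7 m along the ladder; its horizontal arm is 1.7·cos54.2° = 0.9944 m → τ = 242.6 N·m clockwise.
Worker weight 86.2×9.8 = 844.8 N at distance d → arm d·cos54.2° → τ = 844.8·d·0.585 clockwise.
Wall normal N at the top has arm L sinθ = 2.758 m counterclockwise, so Στ = 0 gives N·2.758 = 242.6 + 494.2·d.
ΣFy = 0 ⇒ N_floor = 1089 N, so the maximum friction is μ_s·N_floor = 0.59×1089 = 642.5 N. ΣFx = 0 ⇒ N_wall = f, so at the slipping point N = 642.5 N.
Substituting: 642.5×2.758 = 242.6 + 494.2·d ⇒ d = (1772 − 242.6) / 494.2 = 3.09 m.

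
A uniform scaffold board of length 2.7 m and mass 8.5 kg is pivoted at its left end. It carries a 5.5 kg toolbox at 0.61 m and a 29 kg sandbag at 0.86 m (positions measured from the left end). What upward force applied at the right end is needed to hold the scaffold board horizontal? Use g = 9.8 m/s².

F ≈ 144 N

Sum moments about the left end (the unknown pivot reaction has zero arm there).
Beam weight: 8.5 × 9.8 = 83.3 N down at 1.35 m → arm 1.35 m, τ = 83.3 × 1.35 = 112.5 N·m clockwise.
Toolbox: 5.5 × 9.8 = 53.9 N down at 0.61 m → arm 0.61 m, τ = 53.9 × 0.61 = 32.88 N·m clockwise.
Sandbag: 29 × 9.8 = 284.2 N down at 0.86 m → arm 0.86 m, τ = 284.2 × 0.86 = 244.4 N·m clockwise.
Net moment of the loads = 389.8 N·m clockwise.
The upward force F acts at the right end, arm 2.7 m, giving F × 2.7 counterclockwise.
Στ = 0 ⇒ F × 2.7 = 389.8 ⇒ F = 389.8 / 2.7 = 144 N.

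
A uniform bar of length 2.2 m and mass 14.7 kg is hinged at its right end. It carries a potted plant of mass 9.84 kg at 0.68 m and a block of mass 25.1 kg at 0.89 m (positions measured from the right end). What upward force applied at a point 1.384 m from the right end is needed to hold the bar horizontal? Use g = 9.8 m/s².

Take moments about the right end.
Beam weight: 14.7 × 9.8 = 144.1 N down at 1.1 m → arm 1.1 m, τ = 144.1 × 1.1 = 158.5 N·m counterclockwise.
Potted plant: 9.84 × 9.8 = 96.43 N down at 0.68 m → arm 0.68 m, τ = 96.43 × 0.68 = 65.57 N·m counterclockwise.
Block: 25.1 × 9.8 = 246 N down at 0.89 m → arm 0.89 m, τ = 246 × 0.89 = 218.9 N·m counterclockwise.
Net moment of the loads = 443 N·m counterclockwise.
The upward force F acts at a point 1.384 m from the right end, arm 1.384 m, giving F × 1.384 clockwise.
Setting net torque to zero: F × 1.384 = 443 → F = 443 / 1.384 = 320 N.

F ≈ 320 N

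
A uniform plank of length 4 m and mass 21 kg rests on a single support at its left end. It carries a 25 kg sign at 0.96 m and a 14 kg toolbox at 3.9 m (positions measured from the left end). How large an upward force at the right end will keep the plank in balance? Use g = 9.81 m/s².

F ≈ 296 N

About the left end:
Beam weight: 21 × 9.81 = 206 N down at 2 m → arm 2 m, τ = 206 × 2 = 412 N·m clockwise.
Sign: 25 × 9.81 = 245.2 N down at 0.96 m → arm 0.96 m, τ = 245.2 × 0.96 = 235.4 N·m clockwise.
Toolbox: 14 × 9.81 = 137.3 N down at 3.9 m → arm 3.9 m, τ = 137.3 × 3.9 = 535.5 N·m clockwise.
Net moment of the loads = 1183 N·m clockwise.
The upward force F acts at the right end, arm 4 m, giving F × 4 counterclockwise.
Balancing moments: F × 4 = 1183, giving F = 1183 / 4 = 296 N.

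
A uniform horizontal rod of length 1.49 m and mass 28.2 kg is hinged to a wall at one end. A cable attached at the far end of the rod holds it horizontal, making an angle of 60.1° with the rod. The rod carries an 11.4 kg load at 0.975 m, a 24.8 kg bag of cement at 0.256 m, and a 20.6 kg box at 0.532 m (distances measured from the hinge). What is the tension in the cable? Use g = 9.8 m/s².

Take moments about the hinge.
Beam weight: 28.2 × 9.8 = 276.4 N down at 0.745 m → arm 0.745 m, τ = 276.4 × 0.745 = 205.9 N·m clockwise.
Load: 11.4 × 9.8 = 111.7 N down at 0.975 m → arm 0.975 m, τ = 111.7 × 0.975 = 108.9 N·m clockwise.
Bag of cement: 24.8 × 9.8 = 243 N down at 0.256 m → arm 0.256 m, τ = 243 × 0.256 = 62.21 N·m clockwise.
Box: 20.6 × 9.8 = 201.9 N down at 0.532 m → arm 0.532 m, τ = 201.9 × 0.532 = 107.4 N·m clockwise.
Total clockwise load moment = 484.4 N·m.
The cable tension T acts at 1.49 m; only its component perpendicular to the rod, T sinθ, produces torque. sin 60.1° = 0.8669.
Balancing moments: T × 1.49 × 0.8669 = 484.4, giving T = 484.4 / 1.292 = 375 N.

T ≈ 375 N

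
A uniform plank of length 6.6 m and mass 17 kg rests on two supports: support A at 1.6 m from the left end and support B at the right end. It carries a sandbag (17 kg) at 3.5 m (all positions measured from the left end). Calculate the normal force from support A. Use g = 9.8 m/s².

R_A ≈ 213 N

Taking torques about support B:
Beam weight: 17 × 9.8 = 166.6 N down at 3.3 m → arm 3.3 m, τ = 166.6 × 3.3 = 549.8 N·m counterclockwise.
Sandbag: 17 × 9.8 = 166.6 N down at 3.5 m → arm 3.1 m, τ = 166.6 × 3.1 = 516.5 N·m counterclockwise.
Net load moment about support B = 1066 N·m counterclockwise.
Reaction R at support A is upward at 1.6 m, arm 5 m → moment R × 5 clockwise.
For rotational equilibrium, R × 5 = 1066, so R = 213 N.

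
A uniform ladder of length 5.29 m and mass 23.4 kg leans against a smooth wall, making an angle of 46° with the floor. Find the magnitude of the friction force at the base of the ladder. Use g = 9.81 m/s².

f ≈ 111 N

Take moments about the foot of the ladder.
Ladder weight 23.4×9.81 = 229.6 N acts at 2.645 m along the ladder; its horizontal arm is 2.645·cos46° = 1.837 m → τ = 421.8 N·m clockwise.
Wall normal N acts horizontally at the top; its moment arm is the height L sinθ = 5.29·sin46° = 3.805 m, counterclockwise.
For rotational equilibrium, N × 3.805 = 421.8, so N = 111 N.
ΣFx = 0: friction at the foot balances the wall's push, so f = N_wall = 111 N.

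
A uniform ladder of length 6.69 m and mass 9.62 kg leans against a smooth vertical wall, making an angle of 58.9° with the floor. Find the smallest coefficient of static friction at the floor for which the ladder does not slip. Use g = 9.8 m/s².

About the foot of the ladder:
Ladder weight 9.62×9.8 = 94.28 N acts at 3.345 m along the ladder; its horizontal arm is 3.345·cos58.9° = 1.728 m → τ = 162.9 N·m clockwise.
Wall normal N acts horizontally at the top; its moment arm is the height L sinθ = 6.69·sin58.9° = 5.728 m, counterclockwise.
For rotational equilibrium, N × 5.728 = 162.9, so N = 28.44 N.
ΣFx = 0 ⇒ f = N_wall = 28.44 N. ΣFy = 0 ⇒ N_floor = 94.28 N.
μ_min = f / N_floor = 28.44 / 94.28 = 0.302.

μ_min ≈ 0.302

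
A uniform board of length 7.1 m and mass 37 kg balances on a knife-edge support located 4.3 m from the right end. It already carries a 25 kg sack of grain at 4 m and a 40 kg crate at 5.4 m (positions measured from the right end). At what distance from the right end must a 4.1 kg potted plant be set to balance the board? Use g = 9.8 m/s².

Take moments about the knife-edge support (at 4.3 m from the right end).
Beam weight: 37 × 9.8 = 362.6 N down at 3.55 m → arm 0.75 m, τ = 362.6 × 0.75 = 272 N·m clockwise.
Sack of grain: 25 × 9.8 = 245 N down at 4 m → arm 0.3 m, τ = 245 × 0.3 = 73.5 N·m clockwise.
Crate: 40 × 9.8 = 392 N down at 5.4 m → arm 1.1 m, τ = 392 × 1.1 = 431.2 N·m counterclockwise.
Net moment of existing loads = 85.7 N·m counterclockwise.
The potted plant weighs 4.1 × 9.8 = 40.18 N and must supply an equal clockwise moment, so its lever arm about the knife-edge support is 85.7 / 40.18 = 2.13 m.
That puts it at 4.3 − 2.13 = 2.17 m from the right end.

x ≈ 2.17 m from the right end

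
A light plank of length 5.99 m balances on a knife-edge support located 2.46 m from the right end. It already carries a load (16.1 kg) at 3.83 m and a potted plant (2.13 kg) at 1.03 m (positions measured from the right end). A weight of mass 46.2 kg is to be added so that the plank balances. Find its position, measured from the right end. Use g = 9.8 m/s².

About the knife-edge support (at 2.46 m from the right end):
Load: 16.1 × 9.8 = 157.8 N down at 3.83 m → arm 1.37 m, τ = 157.8 × 1.37 = 216.2 N·m counterclockwise.
Potted plant: 2.13 × 9.8 = 20.87 N down at 1.03 m → arm 1.43 m, τ = 20.87 × 1.43 = 29.84 N·m clockwise.
Net moment of existing loads = 186.4 N·m counterclockwise.
The weight weighs 46.2 × 9.8 = 452.8 N and must supply an equal clockwise moment, so its lever arm about the knife-edge support is 186.4 / 452.8 = 0.412 m.
That puts it at 2.46 − 0.412 = 2.05 m from the right end.

x ≈ 2.05 m from the right end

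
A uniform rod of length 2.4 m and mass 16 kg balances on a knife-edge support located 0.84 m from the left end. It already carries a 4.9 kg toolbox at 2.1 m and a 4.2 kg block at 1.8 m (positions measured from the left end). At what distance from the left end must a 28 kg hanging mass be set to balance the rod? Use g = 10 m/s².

Sum moments about the knife-edge support (at 0.84 m from the left end) (the support reaction has zero arm there).
Beam weight: 16 × 10 = 160 N down at 1.2 m → arm 0.36 m, τ = 160 × 0.36 = 57.6 N·m clockwise.
Toolbox: 4.9 × 10 = 49 N down at 2.1 m → arm 1.26 m, τ = 49 × 1.26 = 61.74 N·m clockwise.
Block: 4.2 × 10 = 42 N down at 1.8 m → arm 0.96 m, τ = 42 × 0.96 = 40.32 N·m clockwise.
Net moment of existing loads = 159.7 N·m clockwise.
The hanging mass weighs 28 × 10 = 280 N and must supply an equal counterclockwise moment, so its lever arm about the knife-edge support is 159.7 / 280 = 0.57 m.
That puts it at 0.84 − 0.57 = 0.27 m from the left end.

x ≈ 0.27 m from the left end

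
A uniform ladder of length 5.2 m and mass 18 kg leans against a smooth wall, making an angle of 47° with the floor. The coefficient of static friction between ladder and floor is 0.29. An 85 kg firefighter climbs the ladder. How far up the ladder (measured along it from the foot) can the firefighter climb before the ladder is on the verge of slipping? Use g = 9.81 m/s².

d ≈ 1.41 m

Choose the foot of the ladder as the axis so the floor normal and friction both act there and drop out.
Ladder weight 18×9.81 = 176.6 N acts at 2.6 m along the ladder; its horizontal arm is 2.6·cos47° = 1.773 m → τ = 313.1 N·m clockwise.
Firefighter weight 85×9.81 = 833.9 N at distance d → arm d·cos47° → τ = 833.9·d·0.682 clockwise.
Wall normal N at the top has arm L sinθ = 3.803 m counterclockwise, so Στ = 0 gives N·3.803 = 313.1 + 568.7·d.
ΣFy = 0 ⇒ N_floor = 1010 N, so the maximum friction is μ_s·N_floor = 0.29×1010 = 292.9 N. ΣFx = 0 ⇒ N_wall = f, so at the slipping point N = 292.9 N.
Substituting: 292.9×3.803 = 313.1 + 568.7·d ⇒ d = (1114 − 313.1) / 568.7 = 1.41 m.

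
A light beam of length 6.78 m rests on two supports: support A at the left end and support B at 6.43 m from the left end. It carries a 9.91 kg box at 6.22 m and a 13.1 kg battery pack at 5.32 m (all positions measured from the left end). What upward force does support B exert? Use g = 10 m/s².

R_B ≈ 204 N

Taking torques about support A:
Box: 9.91 × 10 = 99.1 N down at 6.22 m → arm 6.22 m, τ = 99.1 × 6.22 = 616.4 N·m clockwise.
Battery pack: 13.1 × 10 = 131 N down at 5.32 m → arm 5.32 m, τ = 131 × 5.32 = 696.9 N·m clockwise.
Net load moment about support A = 1313 N·m clockwise.
Reaction R at support B is upward at 6.43 m, arm 6.43 m → moment R × 6.43 counterclockwise.
Στ = 0 ⇒ R × 6.43 = 1313 ⇒ R = 204 N.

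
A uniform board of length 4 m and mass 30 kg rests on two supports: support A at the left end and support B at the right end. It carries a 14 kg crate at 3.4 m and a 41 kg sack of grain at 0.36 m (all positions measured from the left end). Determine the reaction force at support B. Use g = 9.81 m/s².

Taking torques about support A:
Beam weight: 30 × 9.81 = 294.3 N down at 2 m → arm 2 m, τ = 294.3 × 2 = 588.6 N·m clockwise.
Crate: 14 × 9.81 = 137.3 N down at 3.4 m → arm 3.4 m, τ = 137.3 × 3.4 = 466.8 N·m clockwise.
Sack of grain: 41 × 9.81 = 402.2 N down at 0.36 m → arm 0.36 m, τ = 402.2 × 0.36 = 144.8 N·m clockwise.
Net load moment about support A = 1200 N·m clockwise.
Reaction R at support B is upward at 4 m, arm 4 m → moment R × 4 counterclockwise.
Balancing moments: R × 4 = 1200, giving R = 300 N.

R_B ≈ 300 N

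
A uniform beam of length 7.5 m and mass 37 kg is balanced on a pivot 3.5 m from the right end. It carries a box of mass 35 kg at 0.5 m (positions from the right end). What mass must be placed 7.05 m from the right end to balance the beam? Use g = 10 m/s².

m ≈ 27 kg

Take moments about the pivot (at 3.5 m from the right end).
Beam weight: 37 × 10 = 370 N down at 3.75 m → arm 0.25 m, τ = 370 × 0.25 = 92.5 N·m counterclockwise.
Box: 35 × 10 = 350 N down at 0.5 m → arm 3 m, τ = 350 × 3 = 1050 N·m clockwise.
Net moment of known loads = 957.5 N·m clockwise.
An unknown mass m at 7.05 m has arm 3.55 m; its moment is m·g·3.55 counterclockwise.
Στ = 0 ⇒ m × 10 × 3.55 = 957.5 ⇒ m = 957.5 / (10 × 3.55) = 27 kg.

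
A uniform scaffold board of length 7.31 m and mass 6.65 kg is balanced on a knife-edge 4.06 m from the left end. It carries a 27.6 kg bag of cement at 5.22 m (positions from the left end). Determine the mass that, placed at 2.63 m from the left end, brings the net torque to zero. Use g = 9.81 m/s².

Taking torques about the knife-edge (at 4.06 m from the left end):
Beam weight: 6.65 × 9.81 = 65.24 N down at 3.655 m → arm 0.405 m, τ = 65.24 × 0.405 = 26.42 N·m counterclockwise.
Bag of cement: 27.6 × 9.81 = 270.8 N down at 5.22 m → arm 1.16 m, τ = 270.8 × 1.16 = 314.1 N·m clockwise.
Net moment of known loads = 287.7 N·m clockwise.
An unknown mass m at 2.63 m has arm 1.43 m; its moment is m·g·1.43 counterclockwise.
Setting net torque to zero: m × 9.81 × 1.43 = 287.7 → m = 287.7 / (9.81 × 1.43) = 20.5 kg.

m ≈ 20.5 kg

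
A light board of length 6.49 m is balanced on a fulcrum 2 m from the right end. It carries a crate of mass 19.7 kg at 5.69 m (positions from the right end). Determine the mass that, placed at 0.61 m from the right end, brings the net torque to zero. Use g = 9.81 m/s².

m ≈ 52.3 kg

About the fulcrum (at 2 m from the right end):
Crate: 19.7 × 9.81 = 193.3 N down at 5.69 m → arm 3.69 m, τ = 193.3 × 3.69 = 713.3 N·m counterclockwise.
Net moment of known loads = 713.3 N·m counterclockwise.
An unknown mass m at 0.61 m has arm 1.39 m; its moment is m·g·1.39 clockwise.
Στ = 0 ⇒ m × 9.81 × 1.39 = 713.3 ⇒ m = 713.3 / (9.81 × 1.39) = 52.3 kg.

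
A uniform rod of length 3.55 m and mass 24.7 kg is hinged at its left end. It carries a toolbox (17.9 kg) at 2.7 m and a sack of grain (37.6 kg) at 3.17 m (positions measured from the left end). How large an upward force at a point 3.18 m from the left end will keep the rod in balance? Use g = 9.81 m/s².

F ≈ 652 N

Take moments about the left end.
Beam weight: 24.7 × 9.81 = 242.3 N down at 1.775 m → arm 1.775 m, τ = 242.3 × 1.775 = 430.1 N·m clockwise.
Toolbox: 17.9 × 9.81 = 175.6 N down at 2.7 m → arm 2.7 m, τ = 175.6 × 2.7 = 474.1 N·m clockwise.
Sack of grain: 37.6 × 9.81 = 368.9 N down at 3.17 m → arm 3.17 m, τ = 368.9 × 3.17 = 1169 N·m clockwise.
Net moment of the loads = 2073 N·m clockwise.
The upward force F acts at a point 3.18 m from the left end, arm 3.18 m, giving F × 3.18 counterclockwise.
Setting net torque to zero: F × 3.18 = 2073 → F = 2073 / 3.18 = 652 N.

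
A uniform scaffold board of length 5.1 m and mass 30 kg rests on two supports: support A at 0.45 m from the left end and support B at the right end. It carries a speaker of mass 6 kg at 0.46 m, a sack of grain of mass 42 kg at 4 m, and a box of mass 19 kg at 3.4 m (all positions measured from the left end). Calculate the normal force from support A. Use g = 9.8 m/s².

R_A ≈ 385 N

Choose support B as the axis so its reaction then has zero moment arm.
Beam weight: 30 × 9.8 = 294 N down at 2.55 m → arm 2.55 m, τ = 294 × 2.55 = 749.7 N·m counterclockwise.
Speaker: 6 × 9.8 = 58.8 N down at 0.46 m → arm 4.64 m, τ = 58.8 × 4.64 = 272.8 N·m counterclockwise.
Sack of grain: 42 × 9.8 = 411.6 N down at 4 m → arm 1.1 m, τ = 411.6 × 1.1 = 452.8 N·m counterclockwise.
Box: 19 × 9.8 = 186.2 N down at 3.4 m → arm 1.7 m, τ = 186.2 × 1.7 = 316.5 N·m counterclockwise.
Net load moment about support B = 1792 N·m counterclockwise.
Reaction R at support A is upward at 0.45 m, arm 4.65 m → moment R × 4.65 clockwise.
Setting net torque to zero: R × 4.65 = 1792 → R = 385 N.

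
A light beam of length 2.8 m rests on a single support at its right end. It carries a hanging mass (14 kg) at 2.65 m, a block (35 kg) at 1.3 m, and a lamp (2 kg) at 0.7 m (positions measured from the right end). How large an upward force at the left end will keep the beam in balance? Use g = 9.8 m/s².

F ≈ 294 N

Sum moments about the right end (the unknown pivot reaction has zero arm there).
Hanging mass: 14 × 9.8 = 137.2 N down at 2.65 m → arm 2.65 m, τ = 137.2 × 2.65 = 363.6 N·m counterclockwise.
Block: 35 × 9.8 = 343 N down at 1.3 m → arm 1.3 m, τ = 343 × 1.3 = 445.9 N·m counterclockwise.
Lamp: 2 × 9.8 = 19.6 N down at 0.7 m → arm 0.7 m, τ = 19.6 × 0.7 = 13.72 N·m counterclockwise.
Net moment of the loads = 823.2 N·m counterclockwise.
The upward force F acts at the left end, arm 2.8 m, giving F × 2.8 clockwise.
Στ = 0 ⇒ F × 2.8 = 823.2 ⇒ F = 823.2 / 2.8 = 294 N.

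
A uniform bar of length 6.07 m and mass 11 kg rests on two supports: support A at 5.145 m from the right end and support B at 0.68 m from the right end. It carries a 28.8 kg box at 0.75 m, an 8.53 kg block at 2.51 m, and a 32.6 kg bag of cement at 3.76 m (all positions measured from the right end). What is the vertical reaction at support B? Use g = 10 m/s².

R_B ≈ 487 N

Take moments about support A.
Beam weight: 11 × 10 = 110 N down at 3.035 m → arm 2.11 m, τ = 110 × 2.11 = 232.1 N·m clockwise.
Box: 28.8 × 10 = 288 N down at 0.75 m → arm 4.395 m, τ = 288 × 4.395 = 1266 N·m clockwise.
Block: 8.53 × 10 = 85.3 N down at 2.51 m → arm 2.635 m, τ = 85.3 × 2.635 = 224.8 N·m clockwise.
Bag of cement: 32.6 × 10 = 326 N down at 3.76 m → arm 1.385 m, τ = 326 × 1.385 = 451.5 N·m clockwise.
Net load moment about support A = 2174 N·m clockwise.
Reaction R at support B is upward at 0.68 m, arm 4.465 m → moment R × 4.465 counterclockwise.
Setting net torque to zero: R × 4.465 = 2174 → R = 487 N.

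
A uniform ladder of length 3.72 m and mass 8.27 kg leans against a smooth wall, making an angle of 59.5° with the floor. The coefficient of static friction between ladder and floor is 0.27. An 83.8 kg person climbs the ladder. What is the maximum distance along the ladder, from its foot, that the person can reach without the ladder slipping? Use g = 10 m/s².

Sum moments about the foot of the ladder (the floor normal and friction both act there and drop out).
Ladder weight 8.27×10 = 82.7 N acts at 1.86 m along the ladder; its horizontal arm is 1.86·cos59.5° = 0.944 m → τ = 78.07 N·m clockwise.
Person weight 83.8×10 = 838 N at distance d → arm d·cos59.5° → τ = 838·d·0.5075 clockwise.
Wall normal N at the top has arm L sinθ = 3.205 m counterclockwise, so Στ = 0 gives N·3.205 = 78.07 + 425.3·d.
ΣFy = 0 ⇒ N_floor = 920.7 N, so the maximum friction is μ_s·N_floor = 0.27×920.7 = 248.6 N. ΣFx = 0 ⇒ N_wall = f, so at the slipping point N = 248.6 N.
Substituting: 248.6×3.205 = 78.07 + 425.3·d ⇒ d = (796.8 − 78.07) / 425.3 = 1.69 m.

d ≈ 1.69 m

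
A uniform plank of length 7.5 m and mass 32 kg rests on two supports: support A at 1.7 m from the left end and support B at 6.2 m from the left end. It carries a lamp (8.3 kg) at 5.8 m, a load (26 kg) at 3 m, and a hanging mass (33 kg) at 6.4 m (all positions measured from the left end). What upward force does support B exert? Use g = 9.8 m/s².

Taking torques about support A:
Beam weight: 32 × 9.8 = 313.6 N down at 3.75 m → arm 2.05 m, τ = 313.6 × 2.05 = 642.9 N·m clockwise.
Lamp: 8.3 × 9.8 = 81.34 N down at 5.8 m → arm 4.1 m, τ = 81.34 × 4.1 = 333.5 N·m clockwise.
Load: 26 × 9.8 = 254.8 N down at 3 m → arm 1.3 m, τ = 254.8 × 1.3 = 331.2 N·m clockwise.
Hanging mass: 33 × 9.8 = 323.4 N down at 6.4 m → arm 4.7 m, τ = 323.4 × 4.7 = 1520 N·m clockwise.
Net load moment about support A = 2828 N·m clockwise.
Reaction R at support B is upward at 6.2 m, arm 4.5 m → moment R × 4.5 counterclockwise.
Στ = 0 ⇒ R × 4.5 = 2828 ⇒ R = 628 N.

R_B ≈ 628 N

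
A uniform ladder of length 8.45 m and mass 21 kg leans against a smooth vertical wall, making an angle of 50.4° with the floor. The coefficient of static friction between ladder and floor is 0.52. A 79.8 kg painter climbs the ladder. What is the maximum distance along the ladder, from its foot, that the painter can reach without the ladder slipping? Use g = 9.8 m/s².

d ≈ 5.6 m

About the foot of the ladder:
Ladder weight 21×9.8 = 205.8 N acts at 4.225 m along the ladder; its horizontal arm is 4.225·cos50.4° = 2.693 m → τ = 554.2 N·m clockwise.
Painter weight 79.8×9.8 = 782 N at distance d → arm d·cos50.4° → τ = 782·d·0.6374 clockwise.
Wall normal N at the top has arm L sinθ = 6.511 m counterclockwise, so Στ = 0 gives N·6.511 = 554.2 + 498.4·d.
ΣFy = 0 ⇒ N_floor = 987.8 N, so the maximum friction is μ_s·N_floor = 0.52×987.8 = 513.7 N. ΣFx = 0 ⇒ N_wall = f, so at the slipping point N = 513.7 N.
Substituting: 513.7×6.511 = 554.2 + 498.4·d ⇒ d = (3345 − 554.2) / 498.4 = 5.6 m.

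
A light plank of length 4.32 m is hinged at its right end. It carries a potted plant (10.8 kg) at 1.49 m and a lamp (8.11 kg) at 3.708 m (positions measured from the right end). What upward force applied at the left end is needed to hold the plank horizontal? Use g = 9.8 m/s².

F ≈ 105 N

About the right end:
Potted plant: 10.8 × 9.8 = 105.8 N down at 1.49 m → arm 1.49 m, τ = 105.8 × 1.49 = 157.6 N·m counterclockwise.
Lamp: 8.11 × 9.8 = 79.48 N down at 3.708 m → arm 3.708 m, τ = 79.48 × 3.708 = 294.7 N·m counterclockwise.
Net moment of the loads = 452.3 N·m counterclockwise.
The upward force F acts at the left end, arm 4.32 m, giving F × 4.32 clockwise.
For rotational equilibrium, F × 4.32 = 452.3, so F = 452.3 / 4.32 = 105 N.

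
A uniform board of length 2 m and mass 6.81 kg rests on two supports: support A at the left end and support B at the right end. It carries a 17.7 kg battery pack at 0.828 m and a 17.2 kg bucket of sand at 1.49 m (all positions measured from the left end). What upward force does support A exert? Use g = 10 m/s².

About support B:
Beam weight: 6.81 × 10 = 68.1 N down at 1 m → arm 1 m, τ = 68.1 × 1 = 68.1 N·m counterclockwise.
Battery pack: 17.7 × 10 = 177 N down at 0.828 m → arm 1.172 m, τ = 177 × 1.172 = 207.4 N·m counterclockwise.
Bucket of sand: 17.2 × 10 = 172 N down at 1.49 m → arm 0.51 m, τ = 172 × 0.51 = 87.72 N·m counterclockwise.
Net load moment about support B = 363.2 N·m counterclockwise.
Reaction R at support A is upward at 0 m, arm 2 m → moment R × 2 clockwise.
Balancing moments: R × 2 = 363.2, giving R = 182 N.

R_A ≈ 182 N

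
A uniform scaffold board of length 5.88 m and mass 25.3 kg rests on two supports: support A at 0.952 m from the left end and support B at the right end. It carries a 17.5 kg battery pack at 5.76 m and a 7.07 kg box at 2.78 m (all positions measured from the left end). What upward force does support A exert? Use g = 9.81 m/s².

About support B:
Beam weight: 25.3 × 9.81 = 248.2 N down at 2.94 m → arm 2.94 m, τ = 248.2 × 2.94 = 729.7 N·m counterclockwise.
Battery pack: 17.5 × 9.81 = 171.7 N down at 5.76 m → arm 0.12 m, τ = 171.7 × 0.12 = 20.6 N·m counterclockwise.
Box: 7.07 × 9.81 = 69.36 N down at 2.78 m → arm 3.1 m, τ = 69.36 × 3.1 = 215 N·m counterclockwise.
Net load moment about support B = 965.3 N·m counterclockwise.
Reaction R at support A is upward at 0.952 m, arm 4.928 m → moment R × 4.928 clockwise.
Balancing moments: R × 4.928 = 965.3, giving R = 196 N.

R_A ≈ 196 N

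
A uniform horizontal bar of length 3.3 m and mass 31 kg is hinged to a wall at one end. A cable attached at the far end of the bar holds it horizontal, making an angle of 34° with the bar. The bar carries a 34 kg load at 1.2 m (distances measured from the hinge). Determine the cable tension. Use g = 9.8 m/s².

T ≈ 488 N

Take moments about the hinge.
Beam weight: 31 × 9.8 = 303.8 N down at 1.65 m → arm 1.65 m, τ = 303.8 × 1.65 = 501.3 N·m clockwise.
Load: 34 × 9.8 = 333.2 N down at 1.2 m → arm 1.2 m, τ = 333.2 × 1.2 = 399.8 N·m clockwise.
Total clockwise load moment = 901.1 N·m.
The cable tension T acts at 3.3 m; only its component perpendicular to the bar, T sinθ, produces torque. sin 34° = 0.5592.
Setting net torque to zero: T × 3.3 × 0.5592 = 901.1 → T = 901.1 / 1.845 = 488 N.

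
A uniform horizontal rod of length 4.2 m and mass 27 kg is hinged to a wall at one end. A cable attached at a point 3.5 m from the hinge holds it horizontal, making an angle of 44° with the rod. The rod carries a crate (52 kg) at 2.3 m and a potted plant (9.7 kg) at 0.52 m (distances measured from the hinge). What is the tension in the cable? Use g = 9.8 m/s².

Taking torques about the hinge:
Beam weight: 27 × 9.8 = 264.6 N down at 2.1 m → arm 2.1 m, τ = 264.6 × 2.1 = 555.7 N·m clockwise.
Crate: 52 × 9.8 = 509.6 N down at 2.3 m → arm 2.3 m, τ = 509.6 × 2.3 = 1172 N·m clockwise.
Potted plant: 9.7 × 9.8 = 95.06 N down at 0.52 m → arm 0.52 m, τ = 95.06 × 0.52 = 49.43 N·m clockwise.
Total clockwise load moment = 1777 N·m.
The cable tension T acts at 3.5 m; only its component perpendicular to the rod, T sinθ, produces torque. sin 44° = 0.6947.
Balancing moments: T × 3.5 × 0.6947 = 1777, giving T = 1777 / 2.431 = 731 N.

T ≈ 731 N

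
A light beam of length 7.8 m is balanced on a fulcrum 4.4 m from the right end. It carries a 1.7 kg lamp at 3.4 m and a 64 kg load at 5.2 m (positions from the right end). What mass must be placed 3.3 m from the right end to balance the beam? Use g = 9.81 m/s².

Taking torques about the fulcrum (at 4.4 m from the right end):
Lamp: 1.7 × 9.81 = 16.68 N down at 3.4 m → arm 1 m, τ = 16.68 × 1 = 16.68 N·m clockwise.
Load: 64 × 9.81 = 627.8 N down at 5.2 m → arm 0.8 m, τ = 627.8 × 0.8 = 502.2 N·m counterclockwise.
Net moment of known loads = 485.5 N·m counterclockwise.
An unknown mass m at 3.3 m has arm 1.1 m; its moment is m·g·1.1 clockwise.
Στ = 0 ⇒ m × 9.81 × 1.1 = 485.5 ⇒ m = 485.5 / (9.81 × 1.1) = 45 kg.

m ≈ 45 kg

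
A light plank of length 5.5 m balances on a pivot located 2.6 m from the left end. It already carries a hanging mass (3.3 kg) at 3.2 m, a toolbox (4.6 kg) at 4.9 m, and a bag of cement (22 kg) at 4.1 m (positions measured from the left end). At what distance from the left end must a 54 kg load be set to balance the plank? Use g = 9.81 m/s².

Taking torques about the pivot (at 2.6 m from the left end):
Hanging mass: 3.3 × 9.81 = 32.37 N down at 3.2 m → arm 0.6 m, τ = 32.37 × 0.6 = 19.42 N·m clockwise.
Toolbox: 4.6 × 9.81 = 45.13 N down at 4.9 m → arm 2.3 m, τ = 45.13 × 2.3 = 103.8 N·m clockwise.
Bag of cement: 22 × 9.81 = 215.8 N down at 4.1 m → arm 1.5 m, τ = 215.8 × 1.5 = 323.7 N·m clockwise.
Net moment of existing loads = 446.9 N·m clockwise.
The load weighs 54 × 9.81 = 529.7 N and must supply an equal counterclockwise moment, so its lever arm about the pivot is 446.9 / 529.7 = 0.844 m.
That puts it at 2.6 − 0.844 = 1.76 m from the left end.

x ≈ 1.76 m from the left end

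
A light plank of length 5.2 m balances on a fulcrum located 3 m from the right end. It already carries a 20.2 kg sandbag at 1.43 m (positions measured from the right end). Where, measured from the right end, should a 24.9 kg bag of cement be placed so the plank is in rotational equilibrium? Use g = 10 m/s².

x ≈ 4.27 m from the right end

Choose the fulcrum (at 3 m from the right end) as the axis so the support reaction has zero arm there.
Sandbag: 20.2 × 10 = 202 N down at 1.43 m → arm 1.57 m, τ = 202 × 1.57 = 317.1 N·m clockwise.
Net moment of existing loads = 317.1 N·m clockwise.
The bag of cement weighs 24.9 × 10 = 249 N and must supply an equal counterclockwise moment, so its lever arm about the fulcrum is 317.1 / 249 = 1.27 m.
That puts it at 3 + 1.27 = 4.27 m from the right end.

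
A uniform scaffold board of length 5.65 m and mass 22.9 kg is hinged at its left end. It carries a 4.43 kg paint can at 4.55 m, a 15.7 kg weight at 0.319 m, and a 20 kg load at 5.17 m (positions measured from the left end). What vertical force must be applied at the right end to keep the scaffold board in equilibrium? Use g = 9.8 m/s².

Taking torques about the left end:
Beam weight: 22.9 × 9.8 = 224.4 N down at 2.825 m → arm 2.825 m, τ = 224.4 × 2.825 = 633.9 N·m clockwise.
Paint can: 4.43 × 9.8 = 43.41 N down at 4.55 m → arm 4.55 m, τ = 43.41 × 4.55 = 197.5 N·m clockwise.
Weight: 15.7 × 9.8 = 153.9 N down at 0.319 m → arm 0.319 m, τ = 153.9 × 0.319 = 49.09 N·m clockwise.
Load: 20 × 9.8 = 196 N down at 5.17 m → arm 5.17 m, τ = 196 × 5.17 = 1013 N·m clockwise.
Net moment of the loads = 1893 N·m clockwise.
The upward force F acts at the right end, arm 5.65 m, giving F × 5.65 counterclockwise.
For rotational equilibrium, F × 5.65 = 1893, so F = 1893 / 5.65 = 335 N.

F ≈ 335 N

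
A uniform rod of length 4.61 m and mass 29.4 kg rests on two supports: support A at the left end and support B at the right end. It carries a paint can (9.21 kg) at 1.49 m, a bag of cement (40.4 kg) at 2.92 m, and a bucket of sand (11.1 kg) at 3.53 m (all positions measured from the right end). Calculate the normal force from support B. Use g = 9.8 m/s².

R_B ≈ 376 N

Taking torques about support A:
Beam weight: 29.4 × 9.8 = 288.1 N down at 2.305 m → arm 2.305 m, τ = 288.1 × 2.305 = 664.1 N·m clockwise.
Paint can: 9.21 × 9.8 = 90.26 N down at 1.49 m → arm 3.12 m, τ = 90.26 × 3.12 = 281.6 N·m clockwise.
Bag of cement: 40.4 × 9.8 = 395.9 N down at 2.92 m → arm 1.69 m, τ = 395.9 × 1.69 = 669.1 N·m clockwise.
Bucket of sand: 11.1 × 9.8 = 108.8 N down at 3.53 m → arm 1.08 m, τ = 108.8 × 1.08 = 117.5 N·m clockwise.
Net load moment about support A = 1732 N·m clockwise.
Reaction R at support B is upward at 0 m, arm 4.61 m → moment R × 4.61 counterclockwise.
Στ = 0 ⇒ R × 4.61 = 1732 ⇒ R = 376 N.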